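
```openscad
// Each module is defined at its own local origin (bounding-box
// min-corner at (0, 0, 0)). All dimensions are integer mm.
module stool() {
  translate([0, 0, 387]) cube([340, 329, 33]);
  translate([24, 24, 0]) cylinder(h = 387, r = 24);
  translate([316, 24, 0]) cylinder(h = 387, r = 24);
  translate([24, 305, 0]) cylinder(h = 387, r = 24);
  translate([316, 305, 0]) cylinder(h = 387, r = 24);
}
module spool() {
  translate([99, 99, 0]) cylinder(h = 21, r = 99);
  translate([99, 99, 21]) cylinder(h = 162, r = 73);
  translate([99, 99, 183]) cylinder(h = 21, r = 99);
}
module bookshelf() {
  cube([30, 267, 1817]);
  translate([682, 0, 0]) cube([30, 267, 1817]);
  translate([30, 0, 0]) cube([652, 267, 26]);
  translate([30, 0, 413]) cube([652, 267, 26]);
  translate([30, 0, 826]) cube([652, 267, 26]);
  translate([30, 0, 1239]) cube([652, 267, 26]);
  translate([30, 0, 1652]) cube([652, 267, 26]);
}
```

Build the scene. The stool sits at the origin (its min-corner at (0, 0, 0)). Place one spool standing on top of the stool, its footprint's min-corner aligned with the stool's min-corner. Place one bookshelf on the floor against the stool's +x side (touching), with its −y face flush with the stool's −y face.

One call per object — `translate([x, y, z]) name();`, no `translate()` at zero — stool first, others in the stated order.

stool();
translate([0, 0, 420]) spool();
translate([340, 0, 0]) bookshelf();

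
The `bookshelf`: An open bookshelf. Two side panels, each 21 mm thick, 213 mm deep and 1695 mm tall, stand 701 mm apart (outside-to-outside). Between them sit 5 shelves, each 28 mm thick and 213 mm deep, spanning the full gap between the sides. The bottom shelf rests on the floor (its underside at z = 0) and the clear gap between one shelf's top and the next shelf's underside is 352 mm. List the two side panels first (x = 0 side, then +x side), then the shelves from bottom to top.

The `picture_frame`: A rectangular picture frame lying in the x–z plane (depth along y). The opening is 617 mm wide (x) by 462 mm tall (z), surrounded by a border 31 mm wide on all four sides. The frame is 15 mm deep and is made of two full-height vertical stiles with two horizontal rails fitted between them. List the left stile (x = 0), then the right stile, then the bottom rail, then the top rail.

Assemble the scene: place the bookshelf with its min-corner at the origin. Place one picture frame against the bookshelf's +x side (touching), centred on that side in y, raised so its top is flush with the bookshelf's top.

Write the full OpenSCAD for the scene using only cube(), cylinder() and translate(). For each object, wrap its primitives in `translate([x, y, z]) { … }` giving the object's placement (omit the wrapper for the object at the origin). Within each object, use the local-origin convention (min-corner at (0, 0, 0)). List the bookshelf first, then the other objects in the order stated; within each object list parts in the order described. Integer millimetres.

cube([21, 213, 1695]);
translate([680, 0, 0]) cube([21, 213, 1695]);
translate([21, 0, 0]) cube([659, 213, 28]);
translate([21, 0, 380]) cube([659, 213, 28]);
translate([21, 0, 760]) cube([659, 213, 28]);
translate([21, 0, 1140]) cube([659, 213, 28]);
translate([21, 0, 1520]) cube([659, 213, 28]);
translate([701, 99, 1171]) {
  cube([31, 15, 524]);
  translate([648, 0, 0]) cube([31, 15, 524]);
  translate([31, 0, 0]) cube([617, 15, 31]);
  translate([31, 0, 493]) cube([617, 15, 31]);
}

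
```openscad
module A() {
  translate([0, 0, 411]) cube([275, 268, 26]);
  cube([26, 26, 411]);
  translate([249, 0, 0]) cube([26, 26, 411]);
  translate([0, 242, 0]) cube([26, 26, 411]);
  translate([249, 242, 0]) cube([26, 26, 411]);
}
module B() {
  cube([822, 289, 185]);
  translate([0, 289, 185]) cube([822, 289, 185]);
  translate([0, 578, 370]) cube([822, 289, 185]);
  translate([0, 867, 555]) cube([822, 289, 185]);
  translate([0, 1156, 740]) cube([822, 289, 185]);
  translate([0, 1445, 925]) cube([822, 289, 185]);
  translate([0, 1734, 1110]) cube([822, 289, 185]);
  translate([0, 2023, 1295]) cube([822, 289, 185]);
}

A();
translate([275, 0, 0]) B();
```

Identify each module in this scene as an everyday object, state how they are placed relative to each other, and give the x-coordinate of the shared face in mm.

A is a stool. B is a staircase. The staircase is against the stool's +x side, with their −y faces flush. The x-coordinate of the shared face is 275 mm.

The stool's +x face and the staircase's −x face are both at x = 275 mm.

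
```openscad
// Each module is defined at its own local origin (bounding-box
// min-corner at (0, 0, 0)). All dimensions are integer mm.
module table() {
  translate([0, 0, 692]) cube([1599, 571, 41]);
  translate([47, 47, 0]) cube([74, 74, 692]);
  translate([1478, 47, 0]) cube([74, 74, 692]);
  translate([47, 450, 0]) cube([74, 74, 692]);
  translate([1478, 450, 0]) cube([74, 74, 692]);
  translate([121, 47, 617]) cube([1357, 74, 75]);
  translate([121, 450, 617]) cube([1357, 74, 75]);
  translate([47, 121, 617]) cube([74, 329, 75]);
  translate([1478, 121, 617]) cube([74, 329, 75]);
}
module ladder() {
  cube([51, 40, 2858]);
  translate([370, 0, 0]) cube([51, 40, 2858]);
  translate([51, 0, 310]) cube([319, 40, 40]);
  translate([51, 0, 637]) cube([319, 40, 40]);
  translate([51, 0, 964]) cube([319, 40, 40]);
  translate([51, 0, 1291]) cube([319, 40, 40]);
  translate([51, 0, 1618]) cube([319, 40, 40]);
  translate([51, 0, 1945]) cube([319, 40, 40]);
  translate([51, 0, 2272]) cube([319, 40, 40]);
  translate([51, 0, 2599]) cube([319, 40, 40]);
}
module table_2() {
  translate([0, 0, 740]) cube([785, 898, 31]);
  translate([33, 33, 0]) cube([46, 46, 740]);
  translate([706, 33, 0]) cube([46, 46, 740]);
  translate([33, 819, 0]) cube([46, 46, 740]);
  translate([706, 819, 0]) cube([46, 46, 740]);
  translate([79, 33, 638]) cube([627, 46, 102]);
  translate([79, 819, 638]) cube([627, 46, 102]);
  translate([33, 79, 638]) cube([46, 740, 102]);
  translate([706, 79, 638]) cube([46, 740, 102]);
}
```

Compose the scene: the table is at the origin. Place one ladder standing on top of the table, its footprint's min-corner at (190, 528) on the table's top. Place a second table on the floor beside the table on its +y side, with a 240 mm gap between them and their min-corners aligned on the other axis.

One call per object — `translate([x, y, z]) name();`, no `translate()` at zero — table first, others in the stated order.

table();
translate([190, 528, 733]) ladder();
translate([0, 811, 0]) table_2();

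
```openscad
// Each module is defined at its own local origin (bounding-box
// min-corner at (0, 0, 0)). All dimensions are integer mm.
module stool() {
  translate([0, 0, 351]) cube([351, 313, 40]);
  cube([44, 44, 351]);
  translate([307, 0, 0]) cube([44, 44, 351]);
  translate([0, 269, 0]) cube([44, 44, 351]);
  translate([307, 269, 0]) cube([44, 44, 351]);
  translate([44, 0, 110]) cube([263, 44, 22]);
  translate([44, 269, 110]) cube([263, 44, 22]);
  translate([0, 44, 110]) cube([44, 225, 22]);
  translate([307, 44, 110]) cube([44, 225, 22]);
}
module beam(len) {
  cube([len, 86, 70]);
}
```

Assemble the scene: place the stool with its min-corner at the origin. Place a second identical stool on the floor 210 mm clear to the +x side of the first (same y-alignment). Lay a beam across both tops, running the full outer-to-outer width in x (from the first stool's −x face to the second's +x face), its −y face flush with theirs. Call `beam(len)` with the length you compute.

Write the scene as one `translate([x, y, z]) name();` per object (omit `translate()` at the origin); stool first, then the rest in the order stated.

stool();
translate([561, 0, 0]) stool();
translate([0, 0, 391]) beam(912);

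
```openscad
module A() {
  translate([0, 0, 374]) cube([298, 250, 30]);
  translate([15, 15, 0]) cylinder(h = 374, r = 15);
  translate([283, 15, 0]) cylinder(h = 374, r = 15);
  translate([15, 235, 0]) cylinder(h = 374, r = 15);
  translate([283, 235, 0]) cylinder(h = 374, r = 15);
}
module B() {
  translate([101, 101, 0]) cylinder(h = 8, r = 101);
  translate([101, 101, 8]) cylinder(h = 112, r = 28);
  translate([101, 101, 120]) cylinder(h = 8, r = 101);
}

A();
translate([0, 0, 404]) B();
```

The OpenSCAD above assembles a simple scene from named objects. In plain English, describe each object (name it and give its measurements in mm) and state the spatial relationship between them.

A is a four-legged stool. The seat is a 298×250×30 mm slab whose top surface is at z = 404 mm; four round legs, each 30 mm in diameter, run from the floor (z = 0) to the underside of the seat, each leg's axis is inset half a diameter from the nearest pair of seat edges (so the leg's bounding box is flush with the corner).

B is a spool: two coaxial disc flanges of radius 101 mm and thickness 8 mm, joined by a core cylinder of radius 28 mm and height 112 mm. The lower flange rests on z = 0 and the three cylinders share a vertical axis.

The spool is on top of the stool.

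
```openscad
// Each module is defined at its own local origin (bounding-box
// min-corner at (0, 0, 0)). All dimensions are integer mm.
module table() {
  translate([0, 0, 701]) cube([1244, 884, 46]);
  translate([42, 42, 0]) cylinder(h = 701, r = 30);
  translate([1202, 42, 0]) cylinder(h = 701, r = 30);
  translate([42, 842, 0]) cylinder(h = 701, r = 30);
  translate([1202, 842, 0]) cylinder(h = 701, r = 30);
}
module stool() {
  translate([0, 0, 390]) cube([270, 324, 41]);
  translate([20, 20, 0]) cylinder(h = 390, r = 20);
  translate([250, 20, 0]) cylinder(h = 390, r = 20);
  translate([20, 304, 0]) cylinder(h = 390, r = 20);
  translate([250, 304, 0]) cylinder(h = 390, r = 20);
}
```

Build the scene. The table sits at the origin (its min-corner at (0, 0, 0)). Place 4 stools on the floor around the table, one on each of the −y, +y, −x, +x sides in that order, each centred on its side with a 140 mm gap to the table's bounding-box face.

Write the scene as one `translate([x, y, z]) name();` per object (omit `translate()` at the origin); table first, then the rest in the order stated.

table();
translate([487, -464, 0]) stool();
translate([487, 1024, 0]) stool();
translate([-410, 280, 0]) stool();
translate([1384, 280, 0]) stool();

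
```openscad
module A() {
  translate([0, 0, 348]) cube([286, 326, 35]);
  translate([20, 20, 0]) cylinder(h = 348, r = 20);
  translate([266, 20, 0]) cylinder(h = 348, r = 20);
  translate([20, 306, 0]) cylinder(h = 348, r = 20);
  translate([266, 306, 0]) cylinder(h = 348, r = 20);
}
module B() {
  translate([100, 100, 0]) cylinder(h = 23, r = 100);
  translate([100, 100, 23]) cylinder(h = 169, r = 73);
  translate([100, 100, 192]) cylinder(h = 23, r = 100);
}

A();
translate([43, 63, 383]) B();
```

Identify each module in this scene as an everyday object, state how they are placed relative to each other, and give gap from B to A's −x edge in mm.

The spool's min-x is at 43; the stool's min-x is 0; gap = 43 mm.

A is a stool. B is a spool. The spool is on top of the stool, centred. The gap from the spool to the stool's −x edge is 43 mm.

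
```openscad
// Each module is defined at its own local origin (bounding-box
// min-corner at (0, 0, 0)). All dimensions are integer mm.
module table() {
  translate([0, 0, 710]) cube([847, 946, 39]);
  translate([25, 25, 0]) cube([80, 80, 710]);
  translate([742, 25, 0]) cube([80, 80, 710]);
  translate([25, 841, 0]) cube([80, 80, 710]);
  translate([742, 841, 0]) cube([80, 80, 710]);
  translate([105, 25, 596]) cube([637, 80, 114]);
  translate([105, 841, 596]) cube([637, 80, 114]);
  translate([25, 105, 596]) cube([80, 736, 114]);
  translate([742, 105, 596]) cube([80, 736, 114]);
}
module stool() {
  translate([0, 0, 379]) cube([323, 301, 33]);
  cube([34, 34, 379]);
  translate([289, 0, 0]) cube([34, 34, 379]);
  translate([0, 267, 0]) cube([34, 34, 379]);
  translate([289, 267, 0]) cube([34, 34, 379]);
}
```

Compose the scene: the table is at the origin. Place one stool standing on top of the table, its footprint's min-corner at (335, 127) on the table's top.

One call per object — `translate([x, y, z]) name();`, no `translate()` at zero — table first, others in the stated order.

table();
translate([335, 127, 749]) stool();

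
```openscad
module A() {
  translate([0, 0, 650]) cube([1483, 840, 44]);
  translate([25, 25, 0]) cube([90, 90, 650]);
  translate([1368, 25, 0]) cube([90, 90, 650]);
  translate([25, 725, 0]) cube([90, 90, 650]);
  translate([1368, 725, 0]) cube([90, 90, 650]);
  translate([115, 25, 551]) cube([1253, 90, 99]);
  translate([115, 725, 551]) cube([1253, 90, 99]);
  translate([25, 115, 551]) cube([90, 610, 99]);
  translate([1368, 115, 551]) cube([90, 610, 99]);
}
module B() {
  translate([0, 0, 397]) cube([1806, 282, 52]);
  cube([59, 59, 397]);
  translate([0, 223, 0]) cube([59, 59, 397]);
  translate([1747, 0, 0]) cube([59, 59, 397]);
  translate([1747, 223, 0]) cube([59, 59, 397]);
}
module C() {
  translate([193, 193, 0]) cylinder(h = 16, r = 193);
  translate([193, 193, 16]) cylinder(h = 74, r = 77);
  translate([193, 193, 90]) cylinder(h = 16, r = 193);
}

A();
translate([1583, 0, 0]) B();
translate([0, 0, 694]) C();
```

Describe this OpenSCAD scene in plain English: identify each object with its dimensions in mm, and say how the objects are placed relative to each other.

A is a table: top 1483 mm (x) × 840 mm (y), 44 mm thick, upper face at z = 694 mm, on four 90×90 mm square legs, each inset 25 mm from the nearest pair of top edges, running from z = 0 to the bottom of the top. Four apron rails, 90 mm thick and 99 mm tall, run between adjacent legs with their top edges flush with the underside of the top and their outer faces flush with the legs' outer faces.

B is a long wooden bench with a 1806 mm (x) × 282 mm (y) seat, 52 mm thick, its top surface 449 mm above the floor. Four 59 mm square legs at the seat corners, flush with the edges, run from z = 0 to the seat underside.

C is a spool: two coaxial disc flanges of radius 193 mm and thickness 16 mm, joined by a core cylinder of radius 77 mm and height 74 mm. The lower flange rests on z = 0 and the three cylinders share a vertical axis.

The bench is on the floor beside the table on its +x side. The spool is on top of the table.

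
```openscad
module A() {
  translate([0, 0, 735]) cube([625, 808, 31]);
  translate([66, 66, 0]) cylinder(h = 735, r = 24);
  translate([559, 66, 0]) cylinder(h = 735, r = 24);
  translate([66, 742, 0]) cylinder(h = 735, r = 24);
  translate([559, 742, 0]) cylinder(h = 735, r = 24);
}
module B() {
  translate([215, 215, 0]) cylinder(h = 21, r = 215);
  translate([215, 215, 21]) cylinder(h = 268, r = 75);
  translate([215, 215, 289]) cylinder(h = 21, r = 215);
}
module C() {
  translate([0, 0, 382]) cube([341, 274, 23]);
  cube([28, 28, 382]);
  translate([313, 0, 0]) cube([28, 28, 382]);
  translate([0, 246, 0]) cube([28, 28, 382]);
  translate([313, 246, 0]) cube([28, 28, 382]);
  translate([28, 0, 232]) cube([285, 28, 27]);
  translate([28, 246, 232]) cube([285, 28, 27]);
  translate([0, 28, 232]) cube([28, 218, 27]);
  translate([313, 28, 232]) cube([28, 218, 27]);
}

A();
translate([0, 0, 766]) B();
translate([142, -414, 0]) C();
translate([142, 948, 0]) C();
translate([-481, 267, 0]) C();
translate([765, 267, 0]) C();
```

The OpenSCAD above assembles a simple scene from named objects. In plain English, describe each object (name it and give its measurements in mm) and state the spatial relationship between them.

A is a table with a 625×808 mm rectangular top, 31 mm thick, top surface at z = 766 mm, supported by four round legs of 48 mm diameter, each leg's bounding box inset 42 mm from the nearest pair of top edges, running from the floor.

B is a spool: two coaxial disc flanges of radius 215 mm and thickness 21 mm, joined by a core cylinder of radius 75 mm and height 268 mm. The lower flange rests on z = 0 and the three cylinders share a vertical axis.

C is a four-legged stool. The seat is a 341×274×23 mm slab whose top surface is at z = 405 mm; four square legs, each 28×28 mm in cross-section, run from the floor (z = 0) to the underside of the seat, each flush with a corner of the seat. Four stretchers, 28 mm wide and 27 mm tall, connect adjacent legs with their undersides at z = 232 mm, each running between the inner faces of the legs it joins and aligned with the legs' outer faces on the other axis.

The spool is on top of the table. Four stools sit around the table at the −y, +y, −x, +x sides.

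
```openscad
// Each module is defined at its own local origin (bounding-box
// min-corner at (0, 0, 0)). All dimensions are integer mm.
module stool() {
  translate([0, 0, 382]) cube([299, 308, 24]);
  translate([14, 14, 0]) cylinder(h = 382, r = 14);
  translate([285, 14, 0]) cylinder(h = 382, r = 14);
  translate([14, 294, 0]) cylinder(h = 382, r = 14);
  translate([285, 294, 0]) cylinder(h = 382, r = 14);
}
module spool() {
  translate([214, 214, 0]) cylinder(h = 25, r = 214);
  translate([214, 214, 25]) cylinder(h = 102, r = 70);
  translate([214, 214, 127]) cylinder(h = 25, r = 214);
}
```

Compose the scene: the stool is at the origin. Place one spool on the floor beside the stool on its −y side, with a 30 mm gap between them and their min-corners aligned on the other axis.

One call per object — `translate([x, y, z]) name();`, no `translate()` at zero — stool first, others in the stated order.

stool();
translate([0, -458, 0]) spool();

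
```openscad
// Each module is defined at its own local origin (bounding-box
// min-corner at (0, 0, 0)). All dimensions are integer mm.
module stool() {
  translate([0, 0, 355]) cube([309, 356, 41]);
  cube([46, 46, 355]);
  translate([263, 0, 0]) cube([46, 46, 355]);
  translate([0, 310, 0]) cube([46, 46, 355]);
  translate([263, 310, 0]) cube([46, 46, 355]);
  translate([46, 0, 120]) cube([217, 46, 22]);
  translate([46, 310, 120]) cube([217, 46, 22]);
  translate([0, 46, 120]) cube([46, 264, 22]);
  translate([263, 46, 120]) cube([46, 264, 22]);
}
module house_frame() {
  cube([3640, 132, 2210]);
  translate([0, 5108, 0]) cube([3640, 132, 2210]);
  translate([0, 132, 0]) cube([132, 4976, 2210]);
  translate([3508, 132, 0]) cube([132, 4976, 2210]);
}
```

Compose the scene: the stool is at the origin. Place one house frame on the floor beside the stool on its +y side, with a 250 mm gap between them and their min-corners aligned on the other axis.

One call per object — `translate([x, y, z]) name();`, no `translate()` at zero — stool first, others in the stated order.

stool();
translate([0, 606, 0]) house_frame();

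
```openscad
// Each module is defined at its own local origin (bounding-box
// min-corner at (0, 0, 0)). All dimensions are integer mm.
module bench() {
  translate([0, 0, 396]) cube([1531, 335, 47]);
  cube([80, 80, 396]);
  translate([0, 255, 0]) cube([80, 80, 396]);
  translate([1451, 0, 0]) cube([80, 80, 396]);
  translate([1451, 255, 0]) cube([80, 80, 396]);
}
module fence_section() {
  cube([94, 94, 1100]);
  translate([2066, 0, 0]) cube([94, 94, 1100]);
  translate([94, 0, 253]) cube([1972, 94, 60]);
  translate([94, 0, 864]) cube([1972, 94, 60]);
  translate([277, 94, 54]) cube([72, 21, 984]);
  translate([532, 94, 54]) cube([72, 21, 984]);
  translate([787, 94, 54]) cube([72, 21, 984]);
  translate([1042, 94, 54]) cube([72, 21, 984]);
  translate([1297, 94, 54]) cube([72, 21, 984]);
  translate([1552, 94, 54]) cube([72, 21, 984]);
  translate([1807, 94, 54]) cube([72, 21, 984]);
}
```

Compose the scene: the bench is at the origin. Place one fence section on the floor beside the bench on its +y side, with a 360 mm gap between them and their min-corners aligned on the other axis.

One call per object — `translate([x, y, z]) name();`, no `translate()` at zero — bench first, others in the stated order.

bench();
translate([0, 695, 0]) fence_section();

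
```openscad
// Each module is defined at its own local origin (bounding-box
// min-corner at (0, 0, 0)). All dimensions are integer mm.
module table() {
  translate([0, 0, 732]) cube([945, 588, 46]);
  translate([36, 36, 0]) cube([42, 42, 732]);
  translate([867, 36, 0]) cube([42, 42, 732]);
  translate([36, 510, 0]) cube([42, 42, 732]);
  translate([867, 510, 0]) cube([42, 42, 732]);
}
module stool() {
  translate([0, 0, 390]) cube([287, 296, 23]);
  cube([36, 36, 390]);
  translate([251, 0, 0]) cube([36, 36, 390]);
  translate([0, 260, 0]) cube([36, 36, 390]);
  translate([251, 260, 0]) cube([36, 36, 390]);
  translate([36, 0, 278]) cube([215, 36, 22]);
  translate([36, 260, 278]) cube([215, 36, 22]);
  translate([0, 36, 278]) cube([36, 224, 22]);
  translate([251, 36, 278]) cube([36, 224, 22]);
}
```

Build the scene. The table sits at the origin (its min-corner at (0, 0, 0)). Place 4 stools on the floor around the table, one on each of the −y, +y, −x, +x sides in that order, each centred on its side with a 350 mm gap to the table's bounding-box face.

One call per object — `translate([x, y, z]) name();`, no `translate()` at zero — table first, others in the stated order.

table();
translate([329, -646, 0]) stool();
translate([329, 938, 0]) stool();
translate([-637, 146, 0]) stool();
translate([1295, 146, 0]) stool();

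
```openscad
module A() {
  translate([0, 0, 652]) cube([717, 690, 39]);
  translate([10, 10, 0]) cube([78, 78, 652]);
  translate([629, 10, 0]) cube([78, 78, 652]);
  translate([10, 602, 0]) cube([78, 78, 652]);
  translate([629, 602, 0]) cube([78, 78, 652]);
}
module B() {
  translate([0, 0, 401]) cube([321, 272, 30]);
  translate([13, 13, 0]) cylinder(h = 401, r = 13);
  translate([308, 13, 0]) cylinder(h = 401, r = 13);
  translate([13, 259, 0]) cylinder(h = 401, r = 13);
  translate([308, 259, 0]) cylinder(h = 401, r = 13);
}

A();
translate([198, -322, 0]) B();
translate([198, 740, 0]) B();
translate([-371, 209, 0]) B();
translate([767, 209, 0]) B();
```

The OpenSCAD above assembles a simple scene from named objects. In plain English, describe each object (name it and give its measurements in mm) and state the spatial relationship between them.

A is a table: top 717 mm (x) × 690 mm (y), 39 mm thick, upper face at z = 691 mm, on four 78×78 mm square legs, each inset 10 mm from the nearest pair of top edges, running from z = 0 to the bottom of the top.

B is a four-legged stool. The seat is a 321×272×30 mm slab whose top surface is at z = 431 mm; four round legs, each 26 mm in diameter, run from the floor (z = 0) to the underside of the seat, each leg's axis is inset half a diameter from the nearest pair of seat edges (so the leg's bounding box is flush with the corner).

Four stools sit around the table at the −y, +y, −x, +x sides.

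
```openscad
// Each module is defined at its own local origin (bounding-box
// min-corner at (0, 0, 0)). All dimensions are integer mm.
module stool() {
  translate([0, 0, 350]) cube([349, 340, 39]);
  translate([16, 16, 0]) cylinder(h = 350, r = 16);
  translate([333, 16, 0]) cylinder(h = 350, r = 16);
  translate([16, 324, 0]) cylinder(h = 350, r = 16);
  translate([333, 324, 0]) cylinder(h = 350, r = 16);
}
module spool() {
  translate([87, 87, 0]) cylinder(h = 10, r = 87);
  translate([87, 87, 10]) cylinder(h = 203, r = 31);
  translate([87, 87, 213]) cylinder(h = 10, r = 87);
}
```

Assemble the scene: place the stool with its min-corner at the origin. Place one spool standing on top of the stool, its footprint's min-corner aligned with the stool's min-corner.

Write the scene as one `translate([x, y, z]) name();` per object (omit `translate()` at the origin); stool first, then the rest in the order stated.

stool();
translate([0, 0, 389]) spool();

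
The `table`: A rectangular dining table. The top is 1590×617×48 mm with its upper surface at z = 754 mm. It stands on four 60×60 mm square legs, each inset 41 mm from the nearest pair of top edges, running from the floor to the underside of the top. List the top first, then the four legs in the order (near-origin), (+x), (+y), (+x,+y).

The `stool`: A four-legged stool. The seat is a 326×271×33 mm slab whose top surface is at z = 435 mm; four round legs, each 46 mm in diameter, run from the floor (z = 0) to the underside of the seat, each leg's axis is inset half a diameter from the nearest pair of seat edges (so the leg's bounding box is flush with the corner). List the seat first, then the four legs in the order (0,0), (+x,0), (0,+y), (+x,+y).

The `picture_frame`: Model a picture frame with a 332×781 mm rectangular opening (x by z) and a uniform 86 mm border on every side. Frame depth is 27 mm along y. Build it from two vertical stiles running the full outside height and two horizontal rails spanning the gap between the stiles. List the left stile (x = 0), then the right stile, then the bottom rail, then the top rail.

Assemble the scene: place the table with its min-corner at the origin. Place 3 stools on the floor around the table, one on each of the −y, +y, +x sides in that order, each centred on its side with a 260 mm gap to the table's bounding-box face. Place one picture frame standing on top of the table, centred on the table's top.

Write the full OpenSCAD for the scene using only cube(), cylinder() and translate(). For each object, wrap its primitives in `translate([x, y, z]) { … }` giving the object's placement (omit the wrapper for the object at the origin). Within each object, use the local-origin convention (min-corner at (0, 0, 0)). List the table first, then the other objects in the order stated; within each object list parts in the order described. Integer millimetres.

translate([0, 0, 706]) cube([1590, 617, 48]);
translate([41, 41, 0]) cube([60, 60, 706]);
translate([1489, 41, 0]) cube([60, 60, 706]);
translate([41, 516, 0]) cube([60, 60, 706]);
translate([1489, 516, 0]) cube([60, 60, 706]);
translate([632, -531, 0]) {
  translate([0, 0, 402]) cube([326, 271, 33]);
  translate([23, 23, 0]) cylinder(h = 402, r = 23);
  translate([303, 23, 0]) cylinder(h = 402, r = 23);
  translate([23, 248, 0]) cylinder(h = 402, r = 23);
  translate([303, 248, 0]) cylinder(h = 402, r = 23);
}
translate([632, 877, 0]) {
  translate([0, 0, 402]) cube([326, 271, 33]);
  translate([23, 23, 0]) cylinder(h = 402, r = 23);
  translate([303, 23, 0]) cylinder(h = 402, r = 23);
  translate([23, 248, 0]) cylinder(h = 402, r = 23);
  translate([303, 248, 0]) cylinder(h = 402, r = 23);
}
translate([1850, 173, 0]) {
  translate([0, 0, 402]) cube([326, 271, 33]);
  translate([23, 23, 0]) cylinder(h = 402, r = 23);
  translate([303, 23, 0]) cylinder(h = 402, r = 23);
  translate([23, 248, 0]) cylinder(h = 402, r = 23);
  translate([303, 248, 0]) cylinder(h = 402, r = 23);
}
translate([543, 295, 754]) {
  cube([86, 27, 953]);
  translate([418, 0, 0]) cube([86, 27, 953]);
  translate([86, 0, 0]) cube([332, 27, 86]);
  translate([86, 0, 867]) cube([332, 27, 86]);
}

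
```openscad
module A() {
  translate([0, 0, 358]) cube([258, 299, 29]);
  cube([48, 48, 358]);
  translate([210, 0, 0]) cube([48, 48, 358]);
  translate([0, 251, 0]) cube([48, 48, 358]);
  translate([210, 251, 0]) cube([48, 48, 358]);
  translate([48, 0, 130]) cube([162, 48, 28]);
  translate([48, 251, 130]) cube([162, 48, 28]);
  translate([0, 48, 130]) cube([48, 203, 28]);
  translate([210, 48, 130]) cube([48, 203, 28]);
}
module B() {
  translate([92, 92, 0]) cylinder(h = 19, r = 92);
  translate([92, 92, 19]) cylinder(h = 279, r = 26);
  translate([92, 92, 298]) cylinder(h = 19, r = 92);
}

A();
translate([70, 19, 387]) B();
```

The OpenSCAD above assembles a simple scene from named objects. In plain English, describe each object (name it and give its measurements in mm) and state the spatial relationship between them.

A is a four-legged stool. The seat is a 258×299×29 mm slab whose top surface is at z = 387 mm; four square legs, each 48×48 mm in cross-section, run from the floor (z = 0) to the underside of the seat, each flush with a corner of the seat. Four stretchers, 48 mm wide and 28 mm tall, connect adjacent legs with their undersides at z = 130 mm, each running between the inner faces of the legs it joins and aligned with the legs' outer faces on the other axis.

B is a spool: two coaxial disc flanges of radius 92 mm and thickness 19 mm, joined by a core cylinder of radius 26 mm and height 279 mm. The lower flange rests on z = 0 and the three cylinders share a vertical axis.

The spool is on top of the stool.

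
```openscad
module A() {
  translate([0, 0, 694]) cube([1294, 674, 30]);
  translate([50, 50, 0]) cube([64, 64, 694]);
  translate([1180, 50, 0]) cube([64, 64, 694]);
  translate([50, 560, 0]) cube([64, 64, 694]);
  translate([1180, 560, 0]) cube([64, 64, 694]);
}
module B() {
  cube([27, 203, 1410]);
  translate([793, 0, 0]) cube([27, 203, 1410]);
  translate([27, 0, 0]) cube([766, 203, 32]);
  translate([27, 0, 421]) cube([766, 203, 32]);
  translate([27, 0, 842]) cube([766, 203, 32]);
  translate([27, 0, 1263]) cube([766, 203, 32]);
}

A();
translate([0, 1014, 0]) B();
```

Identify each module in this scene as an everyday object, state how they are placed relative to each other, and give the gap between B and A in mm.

The bookshelf's nearest face is 340 mm from the table's +y face.

A is a table. B is a bookshelf. The bookshelf is on the floor beside the table on its +y side. The gap between the bookshelf and the table is 340 mm.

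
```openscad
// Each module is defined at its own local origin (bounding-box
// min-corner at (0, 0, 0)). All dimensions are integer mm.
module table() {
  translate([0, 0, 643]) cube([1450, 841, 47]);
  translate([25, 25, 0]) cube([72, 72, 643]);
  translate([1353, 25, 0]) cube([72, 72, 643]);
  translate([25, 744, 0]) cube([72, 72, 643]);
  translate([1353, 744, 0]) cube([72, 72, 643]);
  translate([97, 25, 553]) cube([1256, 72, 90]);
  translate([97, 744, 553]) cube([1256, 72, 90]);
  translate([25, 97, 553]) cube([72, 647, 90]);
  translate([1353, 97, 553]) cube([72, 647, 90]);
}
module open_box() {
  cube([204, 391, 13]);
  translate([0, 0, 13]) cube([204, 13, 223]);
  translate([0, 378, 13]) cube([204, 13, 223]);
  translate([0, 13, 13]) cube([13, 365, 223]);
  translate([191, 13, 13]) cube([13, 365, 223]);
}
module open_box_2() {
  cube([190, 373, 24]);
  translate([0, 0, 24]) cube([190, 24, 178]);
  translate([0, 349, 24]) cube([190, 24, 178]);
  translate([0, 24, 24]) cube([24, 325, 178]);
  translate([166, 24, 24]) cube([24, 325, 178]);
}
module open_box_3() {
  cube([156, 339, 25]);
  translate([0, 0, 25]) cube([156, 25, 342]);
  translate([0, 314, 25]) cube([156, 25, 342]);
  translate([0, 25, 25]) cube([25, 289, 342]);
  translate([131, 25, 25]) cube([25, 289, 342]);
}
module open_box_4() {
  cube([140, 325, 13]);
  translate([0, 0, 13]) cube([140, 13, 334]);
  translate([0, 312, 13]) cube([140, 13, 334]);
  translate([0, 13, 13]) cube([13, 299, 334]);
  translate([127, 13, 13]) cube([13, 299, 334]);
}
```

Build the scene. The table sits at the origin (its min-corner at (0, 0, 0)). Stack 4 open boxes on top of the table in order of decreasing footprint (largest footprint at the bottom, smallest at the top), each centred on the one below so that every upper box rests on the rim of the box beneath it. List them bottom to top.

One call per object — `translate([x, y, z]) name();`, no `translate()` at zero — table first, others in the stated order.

table();
translate([623, 225, 690]) open_box();
translate([630, 234, 926]) open_box_2();
translate([647, 251, 1128]) open_box_3();
translate([655, 258, 1495]) open_box_4();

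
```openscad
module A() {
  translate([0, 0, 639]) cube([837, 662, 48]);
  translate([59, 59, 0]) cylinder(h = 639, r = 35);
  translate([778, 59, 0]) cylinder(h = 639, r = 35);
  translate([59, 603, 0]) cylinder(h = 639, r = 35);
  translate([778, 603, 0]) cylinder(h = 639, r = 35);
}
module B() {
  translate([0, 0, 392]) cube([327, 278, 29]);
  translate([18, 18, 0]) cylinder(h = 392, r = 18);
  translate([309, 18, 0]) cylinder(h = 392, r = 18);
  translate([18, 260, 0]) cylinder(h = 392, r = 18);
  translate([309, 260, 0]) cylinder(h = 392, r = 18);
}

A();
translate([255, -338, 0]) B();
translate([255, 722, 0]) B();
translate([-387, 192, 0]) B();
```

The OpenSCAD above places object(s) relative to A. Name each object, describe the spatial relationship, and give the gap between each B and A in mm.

Each stool's nearest face is 60 mm from the table's bounding box.

A is a table. B is a stool. Three stools sit around the table at the −y, +y, −x sides. The gap between each stool and the table is 60 mm.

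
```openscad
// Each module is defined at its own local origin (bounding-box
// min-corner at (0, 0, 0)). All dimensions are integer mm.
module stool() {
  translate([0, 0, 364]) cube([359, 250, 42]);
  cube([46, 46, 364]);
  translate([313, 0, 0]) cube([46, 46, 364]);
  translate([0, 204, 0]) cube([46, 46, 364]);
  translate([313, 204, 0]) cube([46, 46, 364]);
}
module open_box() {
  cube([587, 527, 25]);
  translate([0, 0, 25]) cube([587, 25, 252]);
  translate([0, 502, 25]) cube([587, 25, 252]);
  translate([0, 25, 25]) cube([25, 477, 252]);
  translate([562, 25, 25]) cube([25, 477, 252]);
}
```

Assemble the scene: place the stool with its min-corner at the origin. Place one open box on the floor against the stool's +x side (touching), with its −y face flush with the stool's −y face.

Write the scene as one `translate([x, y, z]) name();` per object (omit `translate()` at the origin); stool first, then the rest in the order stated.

stool();
translate([359, 0, 0]) open_box();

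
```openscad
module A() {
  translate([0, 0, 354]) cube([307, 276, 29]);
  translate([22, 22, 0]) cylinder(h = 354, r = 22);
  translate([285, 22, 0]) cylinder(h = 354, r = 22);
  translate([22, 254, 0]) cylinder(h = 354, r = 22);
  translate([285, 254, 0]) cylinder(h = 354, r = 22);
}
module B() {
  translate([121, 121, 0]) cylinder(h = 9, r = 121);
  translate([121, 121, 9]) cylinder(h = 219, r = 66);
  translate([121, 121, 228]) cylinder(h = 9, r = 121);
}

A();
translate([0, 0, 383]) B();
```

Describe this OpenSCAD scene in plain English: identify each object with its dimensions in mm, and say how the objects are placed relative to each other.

A is a four-legged stool. The seat is 307×276 mm, 29 mm thick, top at z = 383 mm. It stands on four round legs, each 44 mm in diameter, from z = 0 to the seat underside, each leg's axis is inset half a diameter from the nearest pair of seat edges (so the leg's bounding box is flush with the corner).

B is a spool: two coaxial disc flanges of radius 121 mm and thickness 9 mm, joined by a core cylinder of radius 66 mm and height 219 mm. The lower flange rests on z = 0 and the three cylinders share a vertical axis.

The spool is on top of the stool.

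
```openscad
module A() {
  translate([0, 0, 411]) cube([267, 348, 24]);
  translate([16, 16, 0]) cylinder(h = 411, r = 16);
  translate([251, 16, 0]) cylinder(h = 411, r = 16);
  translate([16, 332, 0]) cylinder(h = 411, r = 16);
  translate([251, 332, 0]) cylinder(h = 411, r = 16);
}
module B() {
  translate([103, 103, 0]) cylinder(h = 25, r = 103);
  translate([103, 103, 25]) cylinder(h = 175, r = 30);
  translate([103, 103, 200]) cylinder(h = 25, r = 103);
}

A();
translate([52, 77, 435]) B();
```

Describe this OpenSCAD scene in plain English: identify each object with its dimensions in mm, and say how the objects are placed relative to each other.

A is a simple wooden stool: a rectangular seat 267 mm (x) by 348 mm (y), 24 mm thick, top face at z = 435 mm, on four round legs, each 32 mm in diameter. The legs rest on z = 0, each leg's axis is inset half a diameter from the nearest pair of seat edges (so the leg's bounding box is flush with the corner).

B is a spool: two coaxial disc flanges of radius 103 mm and thickness 25 mm, joined by a core cylinder of radius 30 mm and height 175 mm. The lower flange rests on z = 0 and the three cylinders share a vertical axis.

The spool is on top of the stool.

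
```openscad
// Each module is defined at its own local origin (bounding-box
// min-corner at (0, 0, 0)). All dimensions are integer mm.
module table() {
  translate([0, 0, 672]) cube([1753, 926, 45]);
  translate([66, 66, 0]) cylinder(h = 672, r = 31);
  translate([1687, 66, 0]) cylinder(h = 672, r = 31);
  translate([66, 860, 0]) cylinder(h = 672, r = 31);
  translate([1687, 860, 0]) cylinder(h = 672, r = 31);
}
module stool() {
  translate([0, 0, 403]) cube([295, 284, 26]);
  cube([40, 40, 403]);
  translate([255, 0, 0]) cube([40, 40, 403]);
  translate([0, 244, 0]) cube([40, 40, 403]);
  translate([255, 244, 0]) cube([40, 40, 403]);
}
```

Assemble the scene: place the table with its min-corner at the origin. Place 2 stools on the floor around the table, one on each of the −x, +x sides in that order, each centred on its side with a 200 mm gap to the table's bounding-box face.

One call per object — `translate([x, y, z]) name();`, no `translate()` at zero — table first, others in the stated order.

table();
translate([-495, 321, 0]) stool();
translate([1953, 321, 0]) stool();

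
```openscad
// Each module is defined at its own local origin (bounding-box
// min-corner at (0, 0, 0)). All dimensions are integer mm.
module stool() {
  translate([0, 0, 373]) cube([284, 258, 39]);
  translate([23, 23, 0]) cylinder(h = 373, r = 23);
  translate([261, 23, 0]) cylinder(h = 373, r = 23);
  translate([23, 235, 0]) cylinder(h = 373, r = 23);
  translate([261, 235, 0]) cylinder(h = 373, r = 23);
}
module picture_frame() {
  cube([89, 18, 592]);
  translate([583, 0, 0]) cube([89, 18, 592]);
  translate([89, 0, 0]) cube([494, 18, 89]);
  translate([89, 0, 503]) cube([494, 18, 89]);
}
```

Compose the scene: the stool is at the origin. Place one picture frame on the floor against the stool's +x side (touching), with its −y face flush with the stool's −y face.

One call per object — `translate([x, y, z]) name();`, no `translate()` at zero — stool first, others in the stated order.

stool();
translate([284, 0, 0]) picture_frame();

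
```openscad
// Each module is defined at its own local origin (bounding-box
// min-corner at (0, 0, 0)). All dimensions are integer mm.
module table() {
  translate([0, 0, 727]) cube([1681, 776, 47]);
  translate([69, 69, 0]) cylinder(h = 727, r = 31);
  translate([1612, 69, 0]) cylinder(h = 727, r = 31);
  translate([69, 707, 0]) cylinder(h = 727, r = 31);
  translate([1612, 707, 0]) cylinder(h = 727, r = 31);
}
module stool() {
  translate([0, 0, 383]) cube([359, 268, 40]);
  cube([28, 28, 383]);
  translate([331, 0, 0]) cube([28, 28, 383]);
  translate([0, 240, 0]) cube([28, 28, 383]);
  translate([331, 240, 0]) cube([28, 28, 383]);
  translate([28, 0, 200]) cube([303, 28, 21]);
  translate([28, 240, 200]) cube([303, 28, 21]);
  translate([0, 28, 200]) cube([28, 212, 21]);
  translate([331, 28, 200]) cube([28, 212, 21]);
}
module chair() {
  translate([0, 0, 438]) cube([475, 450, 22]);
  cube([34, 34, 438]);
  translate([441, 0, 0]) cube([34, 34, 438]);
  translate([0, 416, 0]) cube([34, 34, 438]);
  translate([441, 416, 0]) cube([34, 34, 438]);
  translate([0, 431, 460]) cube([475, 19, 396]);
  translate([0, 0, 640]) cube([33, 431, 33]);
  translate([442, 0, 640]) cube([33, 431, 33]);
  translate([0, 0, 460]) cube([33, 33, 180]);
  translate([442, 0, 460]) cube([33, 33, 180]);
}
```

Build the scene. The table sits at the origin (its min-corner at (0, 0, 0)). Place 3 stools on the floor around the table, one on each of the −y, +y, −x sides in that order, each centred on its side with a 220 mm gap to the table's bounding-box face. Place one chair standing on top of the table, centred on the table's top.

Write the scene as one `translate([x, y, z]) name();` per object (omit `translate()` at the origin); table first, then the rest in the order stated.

table();
translate([661, -488, 0]) stool();
translate([661, 996, 0]) stool();
translate([-579, 254, 0]) stool();
translate([603, 163, 774]) chair();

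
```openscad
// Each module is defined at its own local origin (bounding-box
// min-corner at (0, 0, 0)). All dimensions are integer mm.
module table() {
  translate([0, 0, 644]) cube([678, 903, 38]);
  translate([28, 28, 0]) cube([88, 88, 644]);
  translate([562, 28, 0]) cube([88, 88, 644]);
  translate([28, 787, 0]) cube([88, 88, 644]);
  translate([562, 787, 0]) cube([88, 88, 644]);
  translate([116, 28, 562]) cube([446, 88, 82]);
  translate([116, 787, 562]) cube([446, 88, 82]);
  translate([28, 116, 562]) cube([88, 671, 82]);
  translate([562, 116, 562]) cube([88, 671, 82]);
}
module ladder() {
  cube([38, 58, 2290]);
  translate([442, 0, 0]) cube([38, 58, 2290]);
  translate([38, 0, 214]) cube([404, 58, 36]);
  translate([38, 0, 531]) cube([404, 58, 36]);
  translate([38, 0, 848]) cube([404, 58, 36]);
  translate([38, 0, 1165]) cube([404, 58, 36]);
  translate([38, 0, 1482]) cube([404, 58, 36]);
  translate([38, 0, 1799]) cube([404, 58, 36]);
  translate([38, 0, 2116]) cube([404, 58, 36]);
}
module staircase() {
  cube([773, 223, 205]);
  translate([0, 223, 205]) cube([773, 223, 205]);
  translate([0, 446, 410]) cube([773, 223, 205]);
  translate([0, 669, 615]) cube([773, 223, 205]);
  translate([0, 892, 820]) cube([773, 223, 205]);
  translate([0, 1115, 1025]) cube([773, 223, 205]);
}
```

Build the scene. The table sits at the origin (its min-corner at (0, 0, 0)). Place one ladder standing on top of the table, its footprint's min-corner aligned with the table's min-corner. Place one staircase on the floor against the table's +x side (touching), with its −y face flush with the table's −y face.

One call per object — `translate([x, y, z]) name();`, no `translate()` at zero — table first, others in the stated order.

table();
translate([0, 0, 682]) ladder();
translate([678, 0, 0]) staircase();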